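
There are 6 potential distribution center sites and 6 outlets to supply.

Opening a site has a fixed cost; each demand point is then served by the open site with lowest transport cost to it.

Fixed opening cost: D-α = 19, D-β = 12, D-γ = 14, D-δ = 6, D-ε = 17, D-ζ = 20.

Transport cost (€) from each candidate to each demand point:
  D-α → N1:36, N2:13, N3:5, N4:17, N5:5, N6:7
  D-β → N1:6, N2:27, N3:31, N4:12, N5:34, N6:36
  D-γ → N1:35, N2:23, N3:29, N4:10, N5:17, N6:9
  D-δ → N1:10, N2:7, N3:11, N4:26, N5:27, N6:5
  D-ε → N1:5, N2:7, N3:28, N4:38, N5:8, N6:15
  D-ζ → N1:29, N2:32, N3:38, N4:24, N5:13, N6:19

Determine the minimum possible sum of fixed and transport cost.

74

Open {D-α, D-δ}: assign each demand point to its cheapest open site.
  N1→D-δ 10, N2→D-δ 7, N3→D-α 5, N4→D-α 17, N5→D-α 5, N6→D-δ 5
  transport cost 49, fixed 25 → total 74.
Compare {D-α, D-β, D-δ}: transport cost 40 + fixed 37 = 77.
Compare {D-α, D-β}: transport cost 48 + fixed 31 = 79.
Compare {D-γ, D-δ}: transport cost 60 + fixed 20 = 80.
All other subsets cost ≥ 77. Minimum total cost: 74.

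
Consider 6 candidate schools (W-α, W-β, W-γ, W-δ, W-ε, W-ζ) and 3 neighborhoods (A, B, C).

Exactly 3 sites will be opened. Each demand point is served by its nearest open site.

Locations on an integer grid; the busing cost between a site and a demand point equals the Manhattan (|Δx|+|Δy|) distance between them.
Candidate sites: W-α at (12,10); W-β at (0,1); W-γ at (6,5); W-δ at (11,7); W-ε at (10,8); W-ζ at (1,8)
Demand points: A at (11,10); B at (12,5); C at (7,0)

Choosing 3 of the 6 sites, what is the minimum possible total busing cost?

10

Open {W-α, W-γ, W-δ}.
  A→W-α 1, B→W-δ 3, C→W-γ 6  ⇒ total 10.
Compare {W-α, W-β, W-γ}: total 12.
Compare {W-α, W-β, W-δ}: total 12.
No size-3 selection does better; minimum is 10.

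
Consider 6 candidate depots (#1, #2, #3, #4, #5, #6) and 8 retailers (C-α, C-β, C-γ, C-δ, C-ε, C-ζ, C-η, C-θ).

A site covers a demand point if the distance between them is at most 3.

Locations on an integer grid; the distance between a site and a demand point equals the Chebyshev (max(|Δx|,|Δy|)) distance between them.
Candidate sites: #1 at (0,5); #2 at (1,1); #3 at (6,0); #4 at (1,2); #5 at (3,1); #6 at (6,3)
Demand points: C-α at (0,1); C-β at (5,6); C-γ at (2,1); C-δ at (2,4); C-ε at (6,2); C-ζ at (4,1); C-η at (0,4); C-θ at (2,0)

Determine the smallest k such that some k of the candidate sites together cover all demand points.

Coverage sets (demand points within 3 of each site):
  #1: {C-δ, C-η}
  #2: {C-α, C-γ, C-δ, C-ζ, C-η, C-θ}
  #3: {C-ε, C-ζ}
  #4: {C-α, C-γ, C-δ, C-ζ, C-η, C-θ}
  #5: {C-α, C-γ, C-δ, C-ε, C-ζ, C-η, C-θ}
  #6: {C-β, C-ε, C-ζ}
No single site covers all 8 demand points.
But {#2, #6} covers everything, so the minimum is 2.

2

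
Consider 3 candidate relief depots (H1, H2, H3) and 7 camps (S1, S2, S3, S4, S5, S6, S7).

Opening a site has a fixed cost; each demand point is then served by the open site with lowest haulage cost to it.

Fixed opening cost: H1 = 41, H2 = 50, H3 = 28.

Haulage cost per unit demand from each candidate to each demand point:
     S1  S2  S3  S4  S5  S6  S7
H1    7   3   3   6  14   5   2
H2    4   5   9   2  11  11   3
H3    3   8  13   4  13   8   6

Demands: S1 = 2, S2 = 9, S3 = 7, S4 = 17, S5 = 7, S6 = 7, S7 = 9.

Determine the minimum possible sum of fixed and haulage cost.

Open {H1, H2}: assign each demand point to its cheapest open site.
  S1→H2 2×4=8, S2→H1 9×3=27, S3→H1 7×3=21, S4→H2 17×2=34, S5→H2 7×11=77, S6→H1 7×5=35, S7→H1 9×2=18
  haulage cost 220, fixed 91 → total 311.
Compare {H1, H3}: haulage cost 266 + fixed 69 = 335.
Compare {H1, H2, H3}: haulage cost 218 + fixed 119 = 337.
Compare {H1}: haulage cost 315 + fixed 41 = 356.
All other subsets cost ≥ 335. Minimum total cost: 311.

311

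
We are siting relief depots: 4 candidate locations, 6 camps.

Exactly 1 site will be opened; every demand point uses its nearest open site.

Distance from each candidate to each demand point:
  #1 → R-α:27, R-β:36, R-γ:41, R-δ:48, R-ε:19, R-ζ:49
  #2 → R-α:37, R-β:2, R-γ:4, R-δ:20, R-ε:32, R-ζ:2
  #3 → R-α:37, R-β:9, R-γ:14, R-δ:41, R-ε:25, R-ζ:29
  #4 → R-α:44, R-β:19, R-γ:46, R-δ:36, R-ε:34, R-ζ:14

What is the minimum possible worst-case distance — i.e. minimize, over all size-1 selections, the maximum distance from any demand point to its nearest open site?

Open {#2}.
  Farthest demand point is R-α at distance 37 (to #2); all others are ≤ 37.
With {#3} the worst case is 41.
With {#4} the worst case is 46.
No size-1 selection achieves below 37.

37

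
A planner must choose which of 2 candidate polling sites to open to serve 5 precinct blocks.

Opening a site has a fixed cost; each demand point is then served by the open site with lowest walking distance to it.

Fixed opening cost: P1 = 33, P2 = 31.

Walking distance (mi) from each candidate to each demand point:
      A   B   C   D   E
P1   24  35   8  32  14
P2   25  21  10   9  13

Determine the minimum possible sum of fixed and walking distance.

Open {P2}: assign each demand point to its cheapest open site.
  A→P2 25, B→P2 21, C→P2 10, D→P2 9, E→P2 13
  walking distance 78, fixed 31 → total 109.
Compare {P1, P2}: walking distance 75 + fixed 64 = 139.
Compare {P1}: walking distance 113 + fixed 33 = 146.

109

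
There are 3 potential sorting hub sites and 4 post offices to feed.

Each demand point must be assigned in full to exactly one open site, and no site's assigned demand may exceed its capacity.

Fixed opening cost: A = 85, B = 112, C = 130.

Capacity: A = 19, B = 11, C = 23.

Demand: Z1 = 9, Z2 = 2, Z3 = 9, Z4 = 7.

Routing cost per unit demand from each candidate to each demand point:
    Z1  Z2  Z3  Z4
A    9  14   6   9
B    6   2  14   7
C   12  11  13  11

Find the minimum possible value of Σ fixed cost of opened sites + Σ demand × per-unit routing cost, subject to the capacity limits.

372

Open {A, B}; cheapest assignment that respects the capacities:
  A (cap 19, load 16): Z3, Z4 — cost 9×6 + 7×9 = 117
  B (cap 11, load 11): Z1, Z2 — cost 9×6 + 2×2 = 58
  Shipping 175, fixed 197 → total 372.
  Any other capacity-feasible assignment to {A, B} ships for at least 175.
Compare {A, C}: its best feasible assignment gives total 449.
Compare {B, C}: its best feasible assignment gives total 494.
Every other set of open sites that can feasibly serve all demand totals ≥ 449 even under its best assignment. Minimum: 372.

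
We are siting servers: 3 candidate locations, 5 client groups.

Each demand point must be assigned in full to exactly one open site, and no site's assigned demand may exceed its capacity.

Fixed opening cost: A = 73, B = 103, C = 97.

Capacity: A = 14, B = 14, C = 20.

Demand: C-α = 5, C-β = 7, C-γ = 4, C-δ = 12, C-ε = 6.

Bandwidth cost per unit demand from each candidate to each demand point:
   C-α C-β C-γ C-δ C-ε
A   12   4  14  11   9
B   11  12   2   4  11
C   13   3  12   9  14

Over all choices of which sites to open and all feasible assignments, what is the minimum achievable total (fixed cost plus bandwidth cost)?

504

Open {A, B, C}; cheapest assignment that respects the capacities:
  A (cap 14, load 11): C-α, C-ε — cost 5×12 + 6×9 = 114
  B (cap 14, load 12): C-δ — cost 12×4 = 48
  C (cap 20, load 11): C-β, C-γ — cost 7×3 + 4×12 = 69
  Shipping 231, fixed 273 → total 504.
  Any other capacity-feasible assignment to {A, B, C} ships for at least 231.
Total demand is 34; every other set of sites either has combined capacity below 34 or cannot fit the demands without splitting one across sites, so {A, B, C} is the only feasible choice of open sites. Minimum: 504.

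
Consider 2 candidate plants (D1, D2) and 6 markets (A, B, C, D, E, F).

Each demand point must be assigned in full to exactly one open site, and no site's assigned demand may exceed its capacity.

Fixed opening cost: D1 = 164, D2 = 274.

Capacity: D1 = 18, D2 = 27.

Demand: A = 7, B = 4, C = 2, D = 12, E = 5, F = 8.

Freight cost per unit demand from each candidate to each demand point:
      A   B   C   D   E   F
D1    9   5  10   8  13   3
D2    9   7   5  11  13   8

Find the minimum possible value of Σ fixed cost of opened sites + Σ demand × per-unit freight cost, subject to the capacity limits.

Open {D1, D2}; cheapest assignment that respects the capacities:
  D1 (cap 18, load 17): B, E, F — cost 4×5 + 5×13 + 8×3 = 109
  D2 (cap 27, load 21): A, C, D — cost 7×9 + 2×5 + 12×11 = 205
  Shipping 314, fixed 438 → total 752.
  Any other capacity-feasible assignment to {D1, D2} ships for at least 314.
Total demand is 38 and no other set of sites has combined capacity ≥ 38, so {D1, D2} is the only feasible choice of open sites. Minimum: 752.

752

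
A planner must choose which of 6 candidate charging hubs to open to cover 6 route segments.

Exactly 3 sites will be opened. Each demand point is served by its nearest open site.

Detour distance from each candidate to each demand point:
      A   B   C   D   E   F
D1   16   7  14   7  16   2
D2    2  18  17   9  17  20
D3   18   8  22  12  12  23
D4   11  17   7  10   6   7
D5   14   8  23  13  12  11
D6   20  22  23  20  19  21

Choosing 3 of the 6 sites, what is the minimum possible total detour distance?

Open {D1, D2, D4}.
  A→D2 2, B→D1 7, C→D4 7, D→D1 7, E→D4 6, F→D1 2  ⇒ total 31.
Compare {D2, D3, D4}: total 39.
Compare {D2, D4, D5}: total 39.
No size-3 selection does better; minimum is 31.

31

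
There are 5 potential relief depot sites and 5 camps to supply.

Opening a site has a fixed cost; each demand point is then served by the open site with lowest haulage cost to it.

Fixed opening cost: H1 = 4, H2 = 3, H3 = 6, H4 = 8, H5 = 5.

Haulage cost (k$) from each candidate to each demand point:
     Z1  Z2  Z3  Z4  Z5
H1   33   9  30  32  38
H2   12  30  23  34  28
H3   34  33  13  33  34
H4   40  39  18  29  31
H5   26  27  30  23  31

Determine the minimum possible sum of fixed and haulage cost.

103

Open {H1, H2, H3, H5}: assign each demand point to its cheapest open site.
  Z1→H2 12, Z2→H1 9, Z3→H3 13, Z4→H5 23, Z5→H2 28
  haulage cost 85, fixed 18 → total 103.
Compare {H1, H2, H3}: haulage cost 94 + fixed 13 = 107.
Compare {H1, H2, H5}: haulage cost 95 + fixed 12 = 107.
Compare {H1, H2, H4, H5}: haulage cost 90 + fixed 20 = 110.
All other subsets cost ≥ 107. Minimum total cost: 103.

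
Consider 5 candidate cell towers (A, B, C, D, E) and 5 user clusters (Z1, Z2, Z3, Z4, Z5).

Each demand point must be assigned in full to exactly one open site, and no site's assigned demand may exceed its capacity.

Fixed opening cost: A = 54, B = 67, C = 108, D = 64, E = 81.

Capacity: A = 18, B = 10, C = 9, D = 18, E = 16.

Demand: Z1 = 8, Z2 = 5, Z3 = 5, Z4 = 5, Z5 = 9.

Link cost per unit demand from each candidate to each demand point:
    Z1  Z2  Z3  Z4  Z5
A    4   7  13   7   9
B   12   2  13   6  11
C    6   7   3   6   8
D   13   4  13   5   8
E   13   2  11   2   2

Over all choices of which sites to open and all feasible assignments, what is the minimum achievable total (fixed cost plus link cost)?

Open {A, E}; cheapest assignment that respects the capacities:
  A (cap 18, load 18): Z1, Z3, Z4 — cost 8×4 + 5×13 + 5×7 = 132
  E (cap 16, load 14): Z2, Z5 — cost 5×2 + 9×2 = 28
  Shipping 160, fixed 135 → total 295.
  Any other capacity-feasible assignment to {A, E} ships for at least 160.
Compare {A, B, E}: its best feasible assignment gives total 337.
Compare {A, D}: its best feasible assignment gives total 341.
Every other set of open sites that can feasibly serve all demand totals ≥ 337 even under its best assignment. Minimum: 295.

295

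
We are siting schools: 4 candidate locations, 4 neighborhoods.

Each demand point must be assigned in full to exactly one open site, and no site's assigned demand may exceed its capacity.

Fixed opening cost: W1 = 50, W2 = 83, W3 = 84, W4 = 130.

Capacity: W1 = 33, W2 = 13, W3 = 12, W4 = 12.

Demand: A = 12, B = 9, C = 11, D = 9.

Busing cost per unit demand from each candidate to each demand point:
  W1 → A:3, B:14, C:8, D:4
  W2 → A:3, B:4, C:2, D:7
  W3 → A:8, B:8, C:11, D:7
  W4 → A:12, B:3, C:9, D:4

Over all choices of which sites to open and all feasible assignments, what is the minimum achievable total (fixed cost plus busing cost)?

329

Open {W1, W2}; cheapest assignment that respects the capacities:
  W1 (cap 33, load 32): A, C, D — cost 12×3 + 11×8 + 9×4 = 160
  W2 (cap 13, load 9): B — cost 9×4 = 36
  Shipping 196, fixed 133 → total 329.
  Any other capacity-feasible assignment to {W1, W2} ships for at least 196.
Compare {W1, W3}: its best feasible assignment gives total 366.
Compare {W1, W4}: its best feasible assignment gives total 367.
Every other set of open sites that can feasibly serve all demand totals ≥ 366 even under its best assignment. Minimum: 329.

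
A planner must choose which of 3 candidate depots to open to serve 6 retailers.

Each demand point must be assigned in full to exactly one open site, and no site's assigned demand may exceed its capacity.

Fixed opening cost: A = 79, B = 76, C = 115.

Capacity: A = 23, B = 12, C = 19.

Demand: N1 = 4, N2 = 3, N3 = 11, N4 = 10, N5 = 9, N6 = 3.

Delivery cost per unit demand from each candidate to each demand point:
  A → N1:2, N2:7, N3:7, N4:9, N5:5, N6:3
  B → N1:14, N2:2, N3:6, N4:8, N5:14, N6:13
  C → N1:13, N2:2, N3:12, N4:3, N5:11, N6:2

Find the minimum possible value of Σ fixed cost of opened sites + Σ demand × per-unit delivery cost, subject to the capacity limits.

Open {A, C}; cheapest assignment that respects the capacities:
  A (cap 23, load 23): N3, N5, N6 — cost 11×7 + 9×5 + 3×3 = 131
  C (cap 19, load 17): N1, N2, N4 — cost 4×13 + 3×2 + 10×3 = 88
  Shipping 219, fixed 194 → total 413.
  Any other capacity-feasible assignment to {A, C} ships for at least 219.
Compare {A, B, C}: its best feasible assignment gives total 431.
Every other set of open sites that can feasibly serve all demand totals ≥ 431 even under its best assignment. Minimum: 413.

413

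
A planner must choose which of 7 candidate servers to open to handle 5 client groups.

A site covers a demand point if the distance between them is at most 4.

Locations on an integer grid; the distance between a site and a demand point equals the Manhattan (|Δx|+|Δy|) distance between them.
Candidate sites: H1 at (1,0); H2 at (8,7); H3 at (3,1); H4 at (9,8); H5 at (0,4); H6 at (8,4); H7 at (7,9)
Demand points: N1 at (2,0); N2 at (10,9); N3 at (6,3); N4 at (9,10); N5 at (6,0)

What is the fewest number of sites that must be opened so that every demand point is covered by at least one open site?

Coverage sets (demand points within 4 of each site):
  H1: {N1}
  H2: {N2, N4}
  H3: {N1, N5}
  H4: {N2, N4}
  H5: {}
  H6: {N3}
  H7: {N2, N4}
No 2 sites suffice: every size-2 union leaves at least one demand point uncovered.
But {H2, H3, H6} covers everything, so the minimum is 3.

3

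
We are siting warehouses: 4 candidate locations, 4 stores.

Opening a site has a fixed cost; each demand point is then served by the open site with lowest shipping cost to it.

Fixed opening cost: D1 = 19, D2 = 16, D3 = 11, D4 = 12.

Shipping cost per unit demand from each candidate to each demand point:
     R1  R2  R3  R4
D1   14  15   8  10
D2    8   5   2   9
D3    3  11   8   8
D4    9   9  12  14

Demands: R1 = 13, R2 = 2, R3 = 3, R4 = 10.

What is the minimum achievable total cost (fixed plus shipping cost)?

162

Open {D2, D3}: assign each demand point to its cheapest open site.
  R1→D3 13×3=39, R2→D2 2×5=10, R3→D2 3×2=6, R4→D3 10×8=80
  shipping cost 135, fixed 27 → total 162.
Compare {D2, D3, D4}: shipping cost 135 + fixed 39 = 174.
Compare {D3}: shipping cost 165 + fixed 11 = 176.
Compare {D1, D2, D3}: shipping cost 135 + fixed 46 = 181.
All other subsets cost ≥ 174. Minimum total cost: 162.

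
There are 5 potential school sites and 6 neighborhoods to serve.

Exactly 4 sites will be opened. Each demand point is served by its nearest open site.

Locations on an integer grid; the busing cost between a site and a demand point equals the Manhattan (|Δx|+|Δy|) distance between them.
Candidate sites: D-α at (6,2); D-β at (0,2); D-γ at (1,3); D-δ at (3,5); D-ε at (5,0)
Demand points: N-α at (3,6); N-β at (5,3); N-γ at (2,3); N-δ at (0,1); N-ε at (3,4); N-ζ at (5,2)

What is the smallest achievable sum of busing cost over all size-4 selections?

Open {D-α, D-β, D-γ, D-δ}.
  N-α→D-δ 1, N-β→D-α 2, N-γ→D-γ 1, N-δ→D-β 1, N-ε→D-δ 1, N-ζ→D-α 1  ⇒ total 7.
Compare {D-α, D-β, D-δ, D-ε}: total 9.
Compare {D-α, D-γ, D-δ, D-ε}: total 9.
No size-4 selection does better; minimum is 7.

7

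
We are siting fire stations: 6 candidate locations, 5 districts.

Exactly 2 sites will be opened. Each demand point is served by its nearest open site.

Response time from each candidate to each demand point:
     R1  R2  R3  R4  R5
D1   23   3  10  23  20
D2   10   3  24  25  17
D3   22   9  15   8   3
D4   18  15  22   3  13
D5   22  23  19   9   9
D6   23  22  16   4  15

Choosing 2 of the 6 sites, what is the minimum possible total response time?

Open {D2, D3}.
  R1→D2 10, R2→D2 3, R3→D3 15, R4→D3 8, R5→D3 3  ⇒ total 39.
Compare {D1, D3}: total 46.
Compare {D1, D4}: total 47.
No size-2 selection does better; minimum is 39.

39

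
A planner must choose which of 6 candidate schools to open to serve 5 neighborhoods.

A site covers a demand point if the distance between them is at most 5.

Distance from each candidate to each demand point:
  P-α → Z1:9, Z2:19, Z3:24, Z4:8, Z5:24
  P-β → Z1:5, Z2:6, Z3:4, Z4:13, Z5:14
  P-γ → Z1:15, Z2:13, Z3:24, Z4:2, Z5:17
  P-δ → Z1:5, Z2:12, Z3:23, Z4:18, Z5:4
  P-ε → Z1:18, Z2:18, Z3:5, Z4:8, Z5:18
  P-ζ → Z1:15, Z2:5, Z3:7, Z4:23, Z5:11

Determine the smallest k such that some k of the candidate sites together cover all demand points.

4

Coverage sets (demand points within 5 of each site):
  P-α: {}
  P-β: {Z1, Z3}
  P-γ: {Z4}
  P-δ: {Z1, Z5}
  P-ε: {Z3}
  P-ζ: {Z2}
No 3 sites suffice: every size-3 union leaves at least one demand point uncovered.
But {P-β, P-γ, P-δ, P-ζ} covers everything, so the minimum is 4.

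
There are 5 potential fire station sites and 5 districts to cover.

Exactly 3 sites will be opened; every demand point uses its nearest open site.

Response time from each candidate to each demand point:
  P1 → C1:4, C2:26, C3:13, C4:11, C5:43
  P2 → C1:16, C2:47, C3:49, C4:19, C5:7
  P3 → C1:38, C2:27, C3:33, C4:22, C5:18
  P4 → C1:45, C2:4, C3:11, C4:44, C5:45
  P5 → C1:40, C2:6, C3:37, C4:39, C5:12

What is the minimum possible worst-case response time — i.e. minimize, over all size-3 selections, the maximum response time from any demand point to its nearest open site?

Open {P1, P2, P4}.
  Farthest demand point is C3 at response time 11 (to P4); all others are ≤ 11.
With {P1, P4, P5} the worst case is 12.
With {P1, P2, P5} the worst case is 13.
No size-3 selection achieves below 11.

11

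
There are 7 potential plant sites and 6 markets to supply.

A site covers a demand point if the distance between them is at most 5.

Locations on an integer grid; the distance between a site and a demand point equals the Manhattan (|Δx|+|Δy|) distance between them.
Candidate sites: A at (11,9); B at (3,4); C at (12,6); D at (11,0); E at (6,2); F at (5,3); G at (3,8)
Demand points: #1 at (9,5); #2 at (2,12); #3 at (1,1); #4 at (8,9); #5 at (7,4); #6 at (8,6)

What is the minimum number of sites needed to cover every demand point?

Coverage sets (demand points within 5 of each site):
  A: {#4}
  B: {#3, #5}
  C: {#1, #6}
  D: {}
  E: {#5}
  F: {#5}
  G: {#2}
No 3 sites suffice: every size-3 union leaves at least one demand point uncovered.
But {A, B, C, G} covers everything, so the minimum is 4.

4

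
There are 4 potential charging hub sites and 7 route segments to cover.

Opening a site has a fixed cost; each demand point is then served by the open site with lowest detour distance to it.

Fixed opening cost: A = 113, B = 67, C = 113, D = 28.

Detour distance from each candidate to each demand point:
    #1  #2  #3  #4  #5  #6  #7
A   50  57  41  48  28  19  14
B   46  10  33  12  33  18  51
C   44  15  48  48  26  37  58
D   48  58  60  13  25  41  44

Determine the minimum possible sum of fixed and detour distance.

270

Open {B}: assign each demand point to its cheapest open site.
  #1→B 46, #2→B 10, #3→B 33, #4→B 12, #5→B 33, #6→B 18, #7→B 51
  detour distance 203, fixed 67 → total 270.
Compare {B, D}: detour distance 188 + fixed 95 = 283.
Compare {D}: detour distance 289 + fixed 28 = 317.
Compare {A, B}: detour distance 161 + fixed 180 = 341.
All other subsets cost ≥ 283. Minimum total cost: 270.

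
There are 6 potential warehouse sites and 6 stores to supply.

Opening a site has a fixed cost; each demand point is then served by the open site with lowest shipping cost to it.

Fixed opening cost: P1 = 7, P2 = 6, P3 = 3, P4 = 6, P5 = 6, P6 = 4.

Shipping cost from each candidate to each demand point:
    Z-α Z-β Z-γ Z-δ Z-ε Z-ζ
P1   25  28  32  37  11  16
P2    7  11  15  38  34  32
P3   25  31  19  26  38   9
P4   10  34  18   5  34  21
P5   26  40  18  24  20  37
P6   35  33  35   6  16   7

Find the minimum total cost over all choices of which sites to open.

72

Open {P2, P6}: assign each demand point to its cheapest open site.
  Z-α→P2 7, Z-β→P2 11, Z-γ→P2 15, Z-δ→P6 6, Z-ε→P6 16, Z-ζ→P6 7
  shipping cost 62, fixed 10 → total 72.
Compare {P1, P2, P6}: shipping cost 57 + fixed 17 = 74.
Compare {P2, P3, P6}: shipping cost 62 + fixed 13 = 75.
Compare {P2, P4, P6}: shipping cost 61 + fixed 16 = 77.
All other subsets cost ≥ 74. Minimum total cost: 72.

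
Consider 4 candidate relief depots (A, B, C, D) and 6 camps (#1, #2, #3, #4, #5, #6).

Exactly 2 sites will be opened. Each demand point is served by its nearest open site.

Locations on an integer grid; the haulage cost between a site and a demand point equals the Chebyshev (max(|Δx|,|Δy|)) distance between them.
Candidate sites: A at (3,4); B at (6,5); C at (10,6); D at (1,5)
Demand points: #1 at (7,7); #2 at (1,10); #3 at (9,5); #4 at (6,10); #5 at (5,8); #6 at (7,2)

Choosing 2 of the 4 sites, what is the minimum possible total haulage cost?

18

Open {B, C}.
  #1→B 2, #2→B 5, #3→C 1, #4→C 4, #5→B 3, #6→B 3  ⇒ total 18.
Compare {A, B}: total 21.
Compare {B, D}: total 21.
No size-2 selection does better; minimum is 18.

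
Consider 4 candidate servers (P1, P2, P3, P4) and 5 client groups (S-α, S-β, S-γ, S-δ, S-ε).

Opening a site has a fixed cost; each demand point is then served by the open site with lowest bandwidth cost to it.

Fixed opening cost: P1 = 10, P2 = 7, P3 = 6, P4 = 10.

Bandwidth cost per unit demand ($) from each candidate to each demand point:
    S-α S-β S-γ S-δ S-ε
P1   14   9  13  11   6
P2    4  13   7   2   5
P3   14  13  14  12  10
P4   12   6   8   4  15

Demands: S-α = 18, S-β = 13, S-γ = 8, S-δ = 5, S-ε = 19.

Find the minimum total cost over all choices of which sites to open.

328

Open {P2, P4}: assign each demand point to its cheapest open site.
  S-α→P2 18×4=72, S-β→P4 13×6=78, S-γ→P2 8×7=56, S-δ→P2 5×2=10, S-ε→P2 19×5=95
  bandwidth cost 311, fixed 17 → total 328.
Compare {P2, P3, P4}: bandwidth cost 311 + fixed 23 = 334.
Compare {P1, P2, P4}: bandwidth cost 311 + fixed 27 = 338.
Compare {P1, P2, P3, P4}: bandwidth cost 311 + fixed 33 = 344.
All other subsets cost ≥ 334. Minimum total cost: 328.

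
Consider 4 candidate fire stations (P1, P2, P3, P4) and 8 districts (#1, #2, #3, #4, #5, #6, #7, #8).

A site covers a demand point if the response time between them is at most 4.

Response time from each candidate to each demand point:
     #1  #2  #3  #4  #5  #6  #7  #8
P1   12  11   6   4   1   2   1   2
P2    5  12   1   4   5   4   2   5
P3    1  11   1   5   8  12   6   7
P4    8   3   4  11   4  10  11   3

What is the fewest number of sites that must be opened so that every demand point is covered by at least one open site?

3

Coverage sets (demand points within 4 of each site):
  P1: {#4, #5, #6, #7, #8}
  P2: {#3, #4, #6, #7}
  P3: {#1, #3}
  P4: {#2, #3, #5, #8}
No 2 sites suffice: every size-2 union leaves at least one demand point uncovered.
But {P1, P3, P4} covers everything, so the minimum is 3.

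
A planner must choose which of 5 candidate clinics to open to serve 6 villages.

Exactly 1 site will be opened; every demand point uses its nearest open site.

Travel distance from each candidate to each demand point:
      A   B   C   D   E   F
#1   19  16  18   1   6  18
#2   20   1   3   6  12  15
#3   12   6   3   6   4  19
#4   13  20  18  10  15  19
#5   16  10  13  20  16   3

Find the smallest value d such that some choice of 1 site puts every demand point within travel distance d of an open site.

19

Open {#1}.
  Farthest demand point is A at travel distance 19 (to #1); all others are ≤ 19.
With {#3} the worst case is 19.
With {#2} the worst case is 20.
No size-1 selection achieves below 19.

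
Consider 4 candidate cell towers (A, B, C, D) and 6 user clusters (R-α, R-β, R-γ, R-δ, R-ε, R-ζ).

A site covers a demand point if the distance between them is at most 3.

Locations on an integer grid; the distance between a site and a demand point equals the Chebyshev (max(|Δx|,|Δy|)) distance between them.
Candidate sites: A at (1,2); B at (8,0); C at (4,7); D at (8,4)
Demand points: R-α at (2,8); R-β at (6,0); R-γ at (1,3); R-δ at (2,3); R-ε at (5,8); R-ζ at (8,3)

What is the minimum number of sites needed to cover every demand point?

Coverage sets (demand points within 3 of each site):
  A: {R-γ, R-δ}
  B: {R-β, R-ζ}
  C: {R-α, R-ε}
  D: {R-ζ}
No 2 sites suffice: every size-2 union leaves at least one demand point uncovered.
But {A, B, C} covers everything, so the minimum is 3.

3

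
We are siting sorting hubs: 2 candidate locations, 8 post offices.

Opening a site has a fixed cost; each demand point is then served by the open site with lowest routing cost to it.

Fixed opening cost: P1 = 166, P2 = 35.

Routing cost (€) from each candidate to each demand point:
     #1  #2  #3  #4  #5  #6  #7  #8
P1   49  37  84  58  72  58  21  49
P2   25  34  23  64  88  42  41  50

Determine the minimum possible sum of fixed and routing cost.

402

Open {P2}: assign each demand point to its cheapest open site.
  #1→P2 25, #2→P2 34, #3→P2 23, #4→P2 64, #5→P2 88, #6→P2 42, #7→P2 41, #8→P2 50
  routing cost 367, fixed 35 → total 402.
Compare {P1, P2}: routing cost 324 + fixed 201 = 525.
Compare {P1}: routing cost 428 + fixed 166 = 594.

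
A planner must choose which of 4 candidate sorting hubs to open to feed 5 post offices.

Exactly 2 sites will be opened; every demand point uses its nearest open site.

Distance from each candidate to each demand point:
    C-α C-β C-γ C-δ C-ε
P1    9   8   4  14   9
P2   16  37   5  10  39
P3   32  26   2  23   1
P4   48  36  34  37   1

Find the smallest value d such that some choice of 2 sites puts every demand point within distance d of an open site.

10

Open {P1, P2}.
  Farthest demand point is C-δ at distance 10 (to P2); all others are ≤ 10.
With {P1, P3} the worst case is 14.
With {P1, P4} the worst case is 14.
No size-2 selection achieves below 10.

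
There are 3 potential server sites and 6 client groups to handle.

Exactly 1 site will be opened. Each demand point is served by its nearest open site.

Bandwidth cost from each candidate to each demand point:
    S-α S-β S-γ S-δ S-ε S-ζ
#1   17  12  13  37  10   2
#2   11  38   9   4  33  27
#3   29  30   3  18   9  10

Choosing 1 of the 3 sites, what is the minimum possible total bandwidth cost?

91

Open {#1}.
  S-α→#1 17, S-β→#1 12, S-γ→#1 13, S-δ→#1 37, S-ε→#1 10, S-ζ→#1 2  ⇒ total 91.
Compare {#3}: total 99.
Compare {#2}: total 122.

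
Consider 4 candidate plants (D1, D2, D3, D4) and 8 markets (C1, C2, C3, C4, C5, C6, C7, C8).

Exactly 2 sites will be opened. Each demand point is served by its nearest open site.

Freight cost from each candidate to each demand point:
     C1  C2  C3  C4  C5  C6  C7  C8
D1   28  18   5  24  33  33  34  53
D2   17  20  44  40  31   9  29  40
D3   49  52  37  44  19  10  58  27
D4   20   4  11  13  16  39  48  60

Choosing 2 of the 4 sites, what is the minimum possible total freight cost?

Open {D2, D4}.
  C1→D2 17, C2→D4 4, C3→D4 11, C4→D4 13, C5→D4 16, C6→D2 9, C7→D2 29, C8→D2 40  ⇒ total 139.
Compare {D3, D4}: total 149.
Compare {D1, D3}: total 165.
No size-2 selection does better; minimum is 139.

139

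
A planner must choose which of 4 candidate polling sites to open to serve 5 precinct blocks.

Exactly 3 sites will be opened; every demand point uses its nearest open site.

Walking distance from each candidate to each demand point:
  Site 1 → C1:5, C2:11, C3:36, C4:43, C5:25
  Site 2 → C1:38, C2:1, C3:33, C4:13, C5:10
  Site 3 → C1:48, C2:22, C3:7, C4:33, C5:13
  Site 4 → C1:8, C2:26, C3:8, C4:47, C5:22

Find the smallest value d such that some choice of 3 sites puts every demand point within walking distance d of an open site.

13

Open {Site 1, Site 2, Site 3}.
  Farthest demand point is C4 at walking distance 13 (to Site 2); all others are ≤ 13.
With {Site 1, Site 2, Site 4} the worst case is 13.
With {Site 2, Site 3, Site 4} the worst case is 13.
No size-3 selection achieves below 13.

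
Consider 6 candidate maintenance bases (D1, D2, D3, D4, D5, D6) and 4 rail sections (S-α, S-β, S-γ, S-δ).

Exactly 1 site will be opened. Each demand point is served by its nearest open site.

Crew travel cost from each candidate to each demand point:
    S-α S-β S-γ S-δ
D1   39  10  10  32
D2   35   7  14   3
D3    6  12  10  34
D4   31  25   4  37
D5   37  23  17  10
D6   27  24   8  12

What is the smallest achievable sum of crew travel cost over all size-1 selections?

59

Open {D2}.
  S-α→D2 35, S-β→D2 7, S-γ→D2 14, S-δ→D2 3  ⇒ total 59.
Compare {D3}: total 62.
Compare {D6}: total 71.
No size-1 selection does better; minimum is 59.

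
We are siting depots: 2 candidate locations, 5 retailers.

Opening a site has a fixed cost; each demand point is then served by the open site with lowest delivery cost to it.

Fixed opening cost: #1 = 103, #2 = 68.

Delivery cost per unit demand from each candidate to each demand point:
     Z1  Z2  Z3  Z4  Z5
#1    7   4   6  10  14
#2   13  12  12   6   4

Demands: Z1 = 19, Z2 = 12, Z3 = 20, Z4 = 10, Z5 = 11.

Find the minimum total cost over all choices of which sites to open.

Open {#1, #2}: assign each demand point to its cheapest open site.
  Z1→#1 19×7=133, Z2→#1 12×4=48, Z3→#1 20×6=120, Z4→#2 10×6=60, Z5→#2 11×4=44
  delivery cost 405, fixed 171 → total 576.
Compare {#1}: delivery cost 555 + fixed 103 = 658.
Compare {#2}: delivery cost 735 + fixed 68 = 803.

576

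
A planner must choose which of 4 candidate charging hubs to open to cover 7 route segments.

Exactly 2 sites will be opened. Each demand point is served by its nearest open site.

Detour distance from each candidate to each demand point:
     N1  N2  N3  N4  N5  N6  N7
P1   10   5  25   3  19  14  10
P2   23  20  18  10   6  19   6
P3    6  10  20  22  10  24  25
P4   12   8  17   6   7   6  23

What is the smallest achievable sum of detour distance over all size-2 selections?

Open {P1, P4}.
  N1→P1 10, N2→P1 5, N3→P4 17, N4→P1 3, N5→P4 7, N6→P4 6, N7→P1 10  ⇒ total 58.
Compare {P2, P4}: total 61.
Compare {P1, P2}: total 62.
No size-2 selection does better; minimum is 58.

58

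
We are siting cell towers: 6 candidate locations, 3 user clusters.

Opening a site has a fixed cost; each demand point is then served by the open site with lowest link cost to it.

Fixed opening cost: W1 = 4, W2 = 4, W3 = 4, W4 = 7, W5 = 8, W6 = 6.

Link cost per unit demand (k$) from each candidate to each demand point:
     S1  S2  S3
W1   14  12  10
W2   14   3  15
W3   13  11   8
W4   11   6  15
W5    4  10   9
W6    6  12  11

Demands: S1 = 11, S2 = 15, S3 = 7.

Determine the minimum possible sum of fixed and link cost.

Open {W2, W3, W5}: assign each demand point to its cheapest open site.
  S1→W5 11×4=44, S2→W2 15×3=45, S3→W3 7×8=56
  link cost 145, fixed 16 → total 161.
Compare {W2, W5}: link cost 152 + fixed 12 = 164.
Compare {W1, W2, W3, W5}: link cost 145 + fixed 20 = 165.
Compare {W2, W3, W5, W6}: link cost 145 + fixed 22 = 167.
All other subsets cost ≥ 164. Minimum total cost: 161.

161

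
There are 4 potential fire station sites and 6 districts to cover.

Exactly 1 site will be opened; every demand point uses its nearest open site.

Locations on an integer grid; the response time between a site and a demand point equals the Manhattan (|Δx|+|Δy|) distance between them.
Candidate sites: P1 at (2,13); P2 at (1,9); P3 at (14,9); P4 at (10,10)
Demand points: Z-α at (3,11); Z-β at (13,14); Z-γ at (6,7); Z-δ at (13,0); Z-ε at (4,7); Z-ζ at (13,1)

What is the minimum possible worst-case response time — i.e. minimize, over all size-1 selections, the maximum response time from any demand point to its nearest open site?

13

Open {P3}.
  Farthest demand point is Z-α at response time 13 (to P3); all others are ≤ 13.
With {P4} the worst case is 13.
With {P2} the worst case is 21.
No size-1 selection achieves below 13.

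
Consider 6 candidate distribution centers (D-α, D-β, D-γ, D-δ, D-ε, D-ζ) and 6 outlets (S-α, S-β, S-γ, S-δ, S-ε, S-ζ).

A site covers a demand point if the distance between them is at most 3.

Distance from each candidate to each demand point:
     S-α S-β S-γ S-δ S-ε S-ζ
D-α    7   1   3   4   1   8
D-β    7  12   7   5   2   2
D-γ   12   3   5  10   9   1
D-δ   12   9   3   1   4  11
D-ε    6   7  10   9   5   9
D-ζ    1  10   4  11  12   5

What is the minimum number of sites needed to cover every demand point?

Coverage sets (demand points within 3 of each site):
  D-α: {S-β, S-γ, S-ε}
  D-β: {S-ε, S-ζ}
  D-γ: {S-β, S-ζ}
  D-δ: {S-γ, S-δ}
  D-ε: {}
  D-ζ: {S-α}
No 3 sites suffice: every size-3 union leaves at least one demand point uncovered.
But {D-α, D-β, D-δ, D-ζ} covers everything, so the minimum is 4.

4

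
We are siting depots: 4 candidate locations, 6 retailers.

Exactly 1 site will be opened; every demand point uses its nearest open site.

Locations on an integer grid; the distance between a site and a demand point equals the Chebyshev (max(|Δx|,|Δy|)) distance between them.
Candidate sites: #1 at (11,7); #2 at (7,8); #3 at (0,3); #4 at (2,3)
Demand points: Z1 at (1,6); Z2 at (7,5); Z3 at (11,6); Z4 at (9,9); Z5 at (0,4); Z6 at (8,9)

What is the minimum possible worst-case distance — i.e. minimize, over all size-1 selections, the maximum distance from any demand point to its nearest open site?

Open {#2}.
  Farthest demand point is Z5 at distance 7 (to #2); all others are ≤ 7.
With {#4} the worst case is 9.
With {#1} the worst case is 11.
No size-1 selection achieves below 7.

7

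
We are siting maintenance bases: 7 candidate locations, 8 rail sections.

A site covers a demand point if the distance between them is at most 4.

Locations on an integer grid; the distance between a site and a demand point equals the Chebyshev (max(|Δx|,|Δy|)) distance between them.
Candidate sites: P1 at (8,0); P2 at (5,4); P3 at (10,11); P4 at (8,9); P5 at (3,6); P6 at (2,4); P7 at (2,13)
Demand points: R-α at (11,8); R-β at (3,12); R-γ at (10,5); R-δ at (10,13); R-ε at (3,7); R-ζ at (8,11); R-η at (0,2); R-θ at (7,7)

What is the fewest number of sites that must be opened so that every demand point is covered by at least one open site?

3

Coverage sets (demand points within 4 of each site):
  P1: {}
  P2: {R-ε, R-θ}
  P3: {R-α, R-δ, R-ζ, R-θ}
  P4: {R-α, R-γ, R-δ, R-ζ, R-θ}
  P5: {R-ε, R-η, R-θ}
  P6: {R-ε, R-η}
  P7: {R-β}
No 2 sites suffice: every size-2 union leaves at least one demand point uncovered.
But {P4, P5, P7} covers everything, so the minimum is 3.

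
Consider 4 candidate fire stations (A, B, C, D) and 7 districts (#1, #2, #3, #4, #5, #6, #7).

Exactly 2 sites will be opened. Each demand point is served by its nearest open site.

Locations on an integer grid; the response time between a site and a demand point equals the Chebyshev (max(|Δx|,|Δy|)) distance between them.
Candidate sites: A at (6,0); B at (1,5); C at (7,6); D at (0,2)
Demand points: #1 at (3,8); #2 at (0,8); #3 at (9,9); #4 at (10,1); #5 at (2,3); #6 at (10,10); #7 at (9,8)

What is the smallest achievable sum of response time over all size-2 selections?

22

Open {B, C}.
  #1→B 3, #2→B 3, #3→C 3, #4→C 5, #5→B 2, #6→C 4, #7→C 2  ⇒ total 22.
Compare {C, D}: total 26.
Compare {A, C}: total 28.
No size-2 selection does better; minimum is 22.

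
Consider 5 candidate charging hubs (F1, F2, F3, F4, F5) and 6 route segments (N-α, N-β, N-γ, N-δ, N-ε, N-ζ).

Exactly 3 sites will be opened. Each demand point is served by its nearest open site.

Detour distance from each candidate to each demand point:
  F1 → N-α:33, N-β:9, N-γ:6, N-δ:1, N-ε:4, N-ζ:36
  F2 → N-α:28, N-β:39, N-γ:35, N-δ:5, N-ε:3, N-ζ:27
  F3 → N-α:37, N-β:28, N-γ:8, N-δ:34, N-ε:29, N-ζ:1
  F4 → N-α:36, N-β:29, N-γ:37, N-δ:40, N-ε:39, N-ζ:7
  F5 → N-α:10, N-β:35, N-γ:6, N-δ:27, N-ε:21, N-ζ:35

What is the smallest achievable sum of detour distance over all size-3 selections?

31

Open {F1, F3, F5}.
  N-α→F5 10, N-β→F1 9, N-γ→F1 6, N-δ→F1 1, N-ε→F1 4, N-ζ→F3 1  ⇒ total 31.
Compare {F1, F4, F5}: total 37.
Compare {F1, F2, F3}: total 48.
No size-3 selection does better; minimum is 31.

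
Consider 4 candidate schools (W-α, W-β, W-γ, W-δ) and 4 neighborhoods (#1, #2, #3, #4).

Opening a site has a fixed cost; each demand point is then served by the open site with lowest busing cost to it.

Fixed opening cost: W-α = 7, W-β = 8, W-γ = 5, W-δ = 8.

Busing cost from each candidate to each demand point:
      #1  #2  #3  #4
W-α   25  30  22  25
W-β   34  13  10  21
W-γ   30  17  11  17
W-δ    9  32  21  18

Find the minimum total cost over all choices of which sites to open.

66

Open {W-β, W-δ}: assign each demand point to its cheapest open site.
  #1→W-δ 9, #2→W-β 13, #3→W-β 10, #4→W-δ 18
  busing cost 50, fixed 16 → total 66.
Compare {W-γ, W-δ}: busing cost 54 + fixed 13 = 67.
Compare {W-β, W-γ, W-δ}: busing cost 49 + fixed 21 = 70.
Compare {W-α, W-β, W-δ}: busing cost 50 + fixed 23 = 73.
All other subsets cost ≥ 67. Minimum total cost: 66.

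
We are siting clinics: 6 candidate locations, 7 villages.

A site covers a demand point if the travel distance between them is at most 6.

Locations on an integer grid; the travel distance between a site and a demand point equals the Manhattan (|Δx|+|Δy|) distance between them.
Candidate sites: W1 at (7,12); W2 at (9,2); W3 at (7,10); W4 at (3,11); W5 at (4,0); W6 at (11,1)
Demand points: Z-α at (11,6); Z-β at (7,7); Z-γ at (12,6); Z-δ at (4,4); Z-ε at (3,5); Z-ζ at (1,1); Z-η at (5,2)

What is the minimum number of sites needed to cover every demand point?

3

Coverage sets (demand points within 6 of each site):
  W1: {Z-β}
  W2: {Z-α, Z-η}
  W3: {Z-β}
  W4: {Z-ε}
  W5: {Z-δ, Z-ε, Z-ζ, Z-η}
  W6: {Z-α, Z-γ}
No 2 sites suffice: every size-2 union leaves at least one demand point uncovered.
But {W1, W5, W6} covers everything, so the minimum is 3.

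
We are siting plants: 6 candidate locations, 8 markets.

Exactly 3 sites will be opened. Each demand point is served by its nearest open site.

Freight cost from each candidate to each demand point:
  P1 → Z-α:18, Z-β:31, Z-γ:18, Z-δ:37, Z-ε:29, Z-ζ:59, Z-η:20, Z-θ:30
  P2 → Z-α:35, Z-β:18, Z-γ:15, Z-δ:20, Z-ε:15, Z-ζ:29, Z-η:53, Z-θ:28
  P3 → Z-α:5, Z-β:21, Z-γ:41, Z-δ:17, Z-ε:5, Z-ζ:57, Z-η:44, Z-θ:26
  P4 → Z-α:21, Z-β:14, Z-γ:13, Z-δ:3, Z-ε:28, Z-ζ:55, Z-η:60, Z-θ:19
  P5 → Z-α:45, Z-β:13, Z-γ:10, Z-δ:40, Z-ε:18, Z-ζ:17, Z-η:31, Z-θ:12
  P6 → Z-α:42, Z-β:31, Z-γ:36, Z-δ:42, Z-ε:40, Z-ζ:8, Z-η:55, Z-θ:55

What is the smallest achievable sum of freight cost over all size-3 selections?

Open {P3, P4, P5}.
  Z-α→P3 5, Z-β→P5 13, Z-γ→P5 10, Z-δ→P4 3, Z-ε→P3 5, Z-ζ→P5 17, Z-η→P5 31, Z-θ→P5 12  ⇒ total 96.
Compare {P1, P3, P5}: total 99.
Compare {P3, P5, P6}: total 101.
No size-3 selection does better; minimum is 96.

96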